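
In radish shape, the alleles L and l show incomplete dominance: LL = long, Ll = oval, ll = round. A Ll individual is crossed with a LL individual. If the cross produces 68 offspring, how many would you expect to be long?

Punnett square for Ll × LL:
Offspring genotypes: 2 LL, 2 Ll
Phenotype counts: 2 long, 2 oval
long: 2 out of 4 → fraction 1/2
Expected count = 1/2 × 68 = 34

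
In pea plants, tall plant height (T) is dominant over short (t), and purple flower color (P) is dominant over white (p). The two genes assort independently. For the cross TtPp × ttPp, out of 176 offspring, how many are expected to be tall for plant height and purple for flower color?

Dihybrid cross TtPp × ttPp — consider each gene separately:
plant height: Tt × tt → 2 Tt, 2 tt → 2 T_ : 2 tt (out of 4)
flower color: Pp × Pp → 1 PP, 2 Pp, 1 pp → 3 P_ : 1 pp (out of 4)
Looking for: tall (T_) and purple (P_)
P(tall) = 2/4, P(purple) = 3/4
P(both) = 2/4 × 3/4 = 6/16 = 3/8
Expected count = 3/8 × 176 = 66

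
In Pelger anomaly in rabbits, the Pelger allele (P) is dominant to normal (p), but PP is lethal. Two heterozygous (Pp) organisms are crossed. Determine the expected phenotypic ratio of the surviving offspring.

Cross: Pp × Pp
Punnett square offspring (before lethality): 1 PP, 2 Pp, 1 pp
The PP genotype is lethal (embryos die); surviving offspring: 2 Pp, 1 pp
Ratio: 2 Pelger : 1 normal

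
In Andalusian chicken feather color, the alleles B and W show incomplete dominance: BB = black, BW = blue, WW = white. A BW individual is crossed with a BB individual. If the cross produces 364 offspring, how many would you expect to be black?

Punnett square for BW × BB:
Offspring genotypes: 2 BB, 2 BW
Phenotype counts: 2 black, 2 blue
black: 2 out of 4 → fraction 1/2
Expected count = 1/2 × 364 = 182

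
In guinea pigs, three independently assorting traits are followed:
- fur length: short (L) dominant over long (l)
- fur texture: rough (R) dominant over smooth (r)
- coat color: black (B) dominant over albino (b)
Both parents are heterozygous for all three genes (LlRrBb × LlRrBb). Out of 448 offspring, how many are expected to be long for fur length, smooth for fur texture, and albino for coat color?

Trihybrid cross: LlRrBb × LlRrBb
Each trait segregates independently with a 3:1 phenotypic ratio, so each gene contributes 3/4 (dominant) or 1/4 (recessive).
Target: long (fur length), smooth (fur texture), albino (coat color)
Probability = product of independent per-trait probabilities
= 1/4 × 1/4 × 1/4 = 1/64
Expected count = 1/64 × 448 = 7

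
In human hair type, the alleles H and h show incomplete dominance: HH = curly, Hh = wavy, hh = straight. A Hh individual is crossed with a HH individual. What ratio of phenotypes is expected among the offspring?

Punnett square for Hh × HH:
Offspring genotypes: 2 HH, 2 Hh
Phenotype counts: 2 curly, 2 wavy
Ratio: 1 curly : 1 wavy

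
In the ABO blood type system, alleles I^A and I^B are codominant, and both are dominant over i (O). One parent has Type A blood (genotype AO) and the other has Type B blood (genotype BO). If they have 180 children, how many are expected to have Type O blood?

Cross: AO × BO
Possible offspring genotypes: 1 AB, 1 AO, 1 BO, 1 OO
Blood type counts: 1 Type AB, 1 Type A, 1 Type B, 1 Type O
Probability of Type O: 1/4
Expected count = 1/4 × 180 = 45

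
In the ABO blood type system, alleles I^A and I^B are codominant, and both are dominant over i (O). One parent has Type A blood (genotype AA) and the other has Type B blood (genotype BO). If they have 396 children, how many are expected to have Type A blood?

Cross: AA × BO
Possible offspring genotypes: 2 AB, 2 AO
Blood type counts: 2 Type AB, 2 Type A
Probability of Type A: 2/4 = 1/2
Expected count = 1/2 × 396 = 198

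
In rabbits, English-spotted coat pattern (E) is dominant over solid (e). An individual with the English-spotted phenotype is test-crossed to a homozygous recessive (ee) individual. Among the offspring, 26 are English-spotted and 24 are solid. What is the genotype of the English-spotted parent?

Test cross: ? × ee
Offspring: 26 English-spotted, 24 solid — approximately 1:1.
A 1:1 ratio in a test cross indicates the unknown parent is heterozygous (Ee).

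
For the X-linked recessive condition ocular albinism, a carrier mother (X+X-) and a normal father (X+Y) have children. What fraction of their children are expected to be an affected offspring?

Cross: X+X- × X+Y
Offspring: 1 X+X+, 1 X+Y, 1 X+X-, 1 X-Y
Probability of an affected offspring: 1/4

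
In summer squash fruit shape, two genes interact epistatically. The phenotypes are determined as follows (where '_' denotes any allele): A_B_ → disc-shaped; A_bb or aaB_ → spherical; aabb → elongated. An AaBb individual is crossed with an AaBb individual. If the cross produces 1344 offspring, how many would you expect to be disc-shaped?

Cross: AaBb × AaBb — consider each gene separately:
A gene: Aa × Aa → 1 AA, 2 Aa, 1 aa → 3 A_ : 1 aa (out of 4)
B gene: Bb × Bb → 1 BB, 2 Bb, 1 bb → 3 B_ : 1 bb (out of 4)
Genotype classes (out of 4 × 4 = 16): A_B_ = 3×3 = 9; A_bb = 3×1 = 3; aaB_ = 1×3 = 3; aabb = 1×1 = 1
Apply the phenotype rules: A_B_ (9) → disc-shaped; A_bb (3) + aaB_ (3) → spherical; aabb (1) → elongated
Phenotype counts (out of 16): 9 disc-shaped, 6 spherical, 1 elongated
disc-shaped: 9 out of 16 → fraction 9/16
Expected count = 9/16 × 1344 = 756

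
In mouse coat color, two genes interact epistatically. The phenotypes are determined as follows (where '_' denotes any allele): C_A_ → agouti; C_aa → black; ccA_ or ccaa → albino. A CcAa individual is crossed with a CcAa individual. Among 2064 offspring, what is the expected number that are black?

Cross: CcAa × CcAa — consider each gene separately:
C gene: Cc × Cc → 1 CC, 2 Cc, 1 cc → 3 C_ : 1 cc (out of 4)
A gene: Aa × Aa → 1 AA, 2 Aa, 1 aa → 3 A_ : 1 aa (out of 4)
Genotype classes (out of 4 × 4 = 16): C_A_ = 3×3 = 9; C_aa = 3×1 = 3; ccA_ = 1×3 = 3; ccaa = 1×1 = 1
Apply the phenotype rules: C_A_ (9) → agouti; C_aa (3) → black; ccA_ (3) + ccaa (1) → albino
Phenotype counts (out of 16): 9 agouti, 3 black, 4 albino
black: 3 out of 16 → fraction 3/16
Expected count = 3/16 × 2064 = 387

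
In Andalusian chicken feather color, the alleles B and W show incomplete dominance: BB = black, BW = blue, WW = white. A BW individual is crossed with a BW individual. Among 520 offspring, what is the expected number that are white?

Punnett square for BW × BW:
Offspring genotypes: 1 BB, 2 BW, 1 WW
Phenotype counts: 1 black, 2 blue, 1 white
white: 1 out of 4 → fraction 1/4
Expected count = 1/4 × 520 = 130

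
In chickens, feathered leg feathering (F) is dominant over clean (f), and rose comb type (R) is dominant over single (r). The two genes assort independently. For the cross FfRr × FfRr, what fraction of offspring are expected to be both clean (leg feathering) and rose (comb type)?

Dihybrid cross FfRr × FfRr — consider each gene separately:
leg feathering: Ff × Ff → 1 FF, 2 Ff, 1 ff → 3 F_ : 1 ff (out of 4)
comb type: Rr × Rr → 1 RR, 2 Rr, 1 rr → 3 R_ : 1 rr (out of 4)
Looking for: clean (ff) and rose (R_)
P(clean) = 1/4, P(rose) = 3/4
P(both) = 1/4 × 3/4 = 3/16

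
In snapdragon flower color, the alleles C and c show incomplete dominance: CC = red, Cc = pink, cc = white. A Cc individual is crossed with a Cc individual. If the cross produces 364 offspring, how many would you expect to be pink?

Punnett square for Cc × Cc:
Offspring genotypes: 1 CC, 2 Cc, 1 cc
Phenotype counts: 1 red, 2 pink, 1 white
pink: 2 out of 4 → fraction 1/2
Expected count = 1/2 × 364 = 182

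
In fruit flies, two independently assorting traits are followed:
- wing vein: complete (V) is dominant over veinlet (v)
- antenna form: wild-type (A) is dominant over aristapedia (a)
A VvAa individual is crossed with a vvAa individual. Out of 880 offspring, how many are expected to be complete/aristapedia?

Dihybrid cross VvAa × vvAa — consider each gene separately:
wing vein: Vv × vv → 2 Vv, 2 vv → 2 V_ : 2 vv (out of 4)
antenna form: Aa × Aa → 1 AA, 2 Aa, 1 aa → 3 A_ : 1 aa (out of 4)
Combine (counts out of 4 × 4 = 16): complete/wild-type (V_A_) = 2×3 = 6; complete/aristapedia (V_aa) = 2×1 = 2; veinlet/wild-type (vvA_) = 2×3 = 6; veinlet/aristapedia (vvaa) = 2×1 = 2
Phenotype counts (out of 16): 6 complete/wild-type, 2 complete/aristapedia, 6 veinlet/wild-type, 2 veinlet/aristapedia
complete/aristapedia: 2 out of 16 → fraction 1/8
Expected count = 1/8 × 880 = 110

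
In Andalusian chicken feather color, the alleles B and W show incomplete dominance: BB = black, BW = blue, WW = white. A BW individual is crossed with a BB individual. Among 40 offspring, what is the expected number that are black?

Punnett square for BW × BB:
Offspring genotypes: 2 BB, 2 BW
Phenotype counts: 2 black, 2 blue
black: 2 out of 4 → fraction 1/2
Expected count = 1/2 × 40 = 20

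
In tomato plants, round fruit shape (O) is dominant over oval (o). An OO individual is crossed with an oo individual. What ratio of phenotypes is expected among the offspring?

Punnett square for OO × oo:
Offspring genotypes: 4 Oo
round: 4, oval: 0
Ratio: all round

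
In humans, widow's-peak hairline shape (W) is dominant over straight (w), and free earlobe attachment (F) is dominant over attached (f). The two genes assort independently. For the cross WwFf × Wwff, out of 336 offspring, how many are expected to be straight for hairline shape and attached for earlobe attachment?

Dihybrid cross WwFf × Wwff — consider each gene separately:
hairline shape: Ww × Ww → 1 WW, 2 Ww, 1 ww → 3 W_ : 1 ww (out of 4)
earlobe attachment: Ff × ff → 2 Ff, 2 ff → 2 F_ : 2 ff (out of 4)
Looking for: straight (ww) and attached (ff)
P(straight) = 1/4, P(attached) = 2/4
P(both) = 1/4 × 2/4 = 2/16 = 1/8
Expected count = 1/8 × 336 = 42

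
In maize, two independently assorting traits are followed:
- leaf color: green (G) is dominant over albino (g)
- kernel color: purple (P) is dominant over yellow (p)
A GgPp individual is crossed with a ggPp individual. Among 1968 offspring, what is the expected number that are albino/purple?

Dihybrid cross GgPp × ggPp — consider each gene separately:
leaf color: Gg × gg → 2 Gg, 2 gg → 2 G_ : 2 gg (out of 4)
kernel color: Pp × Pp → 1 PP, 2 Pp, 1 pp → 3 P_ : 1 pp (out of 4)
Combine (counts out of 4 × 4 = 16): green/purple (G_P_) = 2×3 = 6; green/yellow (G_pp) = 2×1 = 2; albino/purple (ggP_) = 2×3 = 6; albino/yellow (ggpp) = 2×1 = 2
Phenotype counts (out of 16): 6 green/purple, 2 green/yellow, 6 albino/purple, 2 albino/yellow
albino/purple: 6 out of 16 → fraction 3/8
Expected count = 3/8 × 1968 = 738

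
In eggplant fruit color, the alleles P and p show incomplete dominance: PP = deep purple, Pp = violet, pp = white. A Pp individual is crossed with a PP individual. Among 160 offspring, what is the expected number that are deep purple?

Punnett square for Pp × PP:
Offspring genotypes: 2 PP, 2 Pp
Phenotype counts: 2 deep purple, 2 violet
deep purple: 2 out of 4 → fraction 1/2
Expected count = 1/2 × 160 = 80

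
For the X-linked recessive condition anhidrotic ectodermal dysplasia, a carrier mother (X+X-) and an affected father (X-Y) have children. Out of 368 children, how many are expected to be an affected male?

Cross: X+X- × X-Y
Offspring: 1 X+X-, 1 X+Y, 1 X-X-, 1 X-Y
Probability of an affected male: 1/4
Expected count = 1/4 × 368 = 92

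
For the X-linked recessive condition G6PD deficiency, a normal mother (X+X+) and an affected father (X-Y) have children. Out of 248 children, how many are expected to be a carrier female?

Cross: X+X+ × X-Y
Offspring: 2 X+X-, 2 X+Y
Probability of a carrier female: 2/4 = 1/2
Expected count = 1/2 × 248 = 124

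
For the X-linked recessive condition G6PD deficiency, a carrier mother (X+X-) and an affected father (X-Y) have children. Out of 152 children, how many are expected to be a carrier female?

Cross: X+X- × X-Y
Offspring: 1 X+X-, 1 X+Y, 1 X-X-, 1 X-Y
Probability of a carrier female: 1/4
Expected count = 1/4 × 152 = 38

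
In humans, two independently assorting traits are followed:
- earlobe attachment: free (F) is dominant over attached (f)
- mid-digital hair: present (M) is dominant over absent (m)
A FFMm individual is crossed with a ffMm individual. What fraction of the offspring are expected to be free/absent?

Dihybrid cross FFMm × ffMm — consider each gene separately:
earlobe attachment: FF × ff → 4 Ff → 4 F_ (out of 4)
mid-digital hair: Mm × Mm → 1 MM, 2 Mm, 1 mm → 3 M_ : 1 mm (out of 4)
Combine (counts out of 4 × 4 = 16): free/present (F_M_) = 4×3 = 12; free/absent (F_mm) = 4×1 = 4
Phenotype counts (out of 16): 12 free/present, 4 free/absent
free/absent: 4 out of 16
Probability: 4/16 = 1/4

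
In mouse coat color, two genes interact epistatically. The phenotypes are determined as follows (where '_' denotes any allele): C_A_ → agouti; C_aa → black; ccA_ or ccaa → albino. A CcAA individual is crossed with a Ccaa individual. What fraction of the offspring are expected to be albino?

Cross: CcAA × Ccaa — consider each gene separately:
C gene: Cc × Cc → 1 CC, 2 Cc, 1 cc → 3 C_ : 1 cc (out of 4)
A gene: AA × aa → 4 Aa → 4 A_ (out of 4)
Genotype classes (out of 4 × 4 = 16): C_A_ = 3×4 = 12; ccA_ = 1×4 = 4
Apply the phenotype rules: C_A_ (12) → agouti; ccA_ (4) → albino
Phenotype counts (out of 16): 12 agouti, 4 albino
albino: 4 out of 16
Probability: 4/16 = 1/4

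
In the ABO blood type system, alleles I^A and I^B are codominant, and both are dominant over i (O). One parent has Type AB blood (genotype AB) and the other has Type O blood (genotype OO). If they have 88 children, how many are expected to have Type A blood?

Cross: AB × OO
Possible offspring genotypes: 2 AO, 2 BO
Blood type counts: 2 Type A, 2 Type B
Probability of Type A: 2/4 = 1/2
Expected count = 1/2 × 88 = 44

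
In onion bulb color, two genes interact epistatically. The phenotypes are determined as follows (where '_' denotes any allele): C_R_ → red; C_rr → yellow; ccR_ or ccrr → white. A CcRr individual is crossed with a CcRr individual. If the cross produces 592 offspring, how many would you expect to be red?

Cross: CcRr × CcRr — consider each gene separately:
C gene: Cc × Cc → 1 CC, 2 Cc, 1 cc → 3 C_ : 1 cc (out of 4)
R gene: Rr × Rr → 1 RR, 2 Rr, 1 rr → 3 R_ : 1 rr (out of 4)
Genotype classes (out of 4 × 4 = 16): C_R_ = 3×3 = 9; C_rr = 3×1 = 3; ccR_ = 1×3 = 3; ccrr = 1×1 = 1
Apply the phenotype rules: C_R_ (9) → red; C_rr (3) → yellow; ccR_ (3) + ccrr (1) → white
Phenotype counts (out of 16): 9 red, 3 yellow, 4 white
red: 9 out of 16 → fraction 9/16
Expected count = 9/16 × 592 = 333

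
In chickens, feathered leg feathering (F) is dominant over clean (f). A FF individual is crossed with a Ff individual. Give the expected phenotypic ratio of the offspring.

Punnett square for FF × Ff:
Offspring genotypes: 2 FF, 2 Ff
feathered: 4, clean: 0
Ratio: all feathered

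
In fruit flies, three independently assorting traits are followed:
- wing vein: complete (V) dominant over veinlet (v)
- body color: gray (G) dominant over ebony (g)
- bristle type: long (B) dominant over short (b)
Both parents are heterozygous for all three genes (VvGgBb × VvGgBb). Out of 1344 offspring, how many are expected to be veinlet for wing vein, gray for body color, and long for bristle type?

Trihybrid cross: VvGgBb × VvGgBb
Each trait segregates independently with a 3:1 phenotypic ratio, so each gene contributes 3/4 (dominant) or 1/4 (recessive).
Target: veinlet (wing vein), gray (body color), long (bristle type)
Probability = product of independent per-trait probabilities
= 1/4 × 3/4 × 3/4 = 9/64
Expected count = 9/64 × 1344 = 189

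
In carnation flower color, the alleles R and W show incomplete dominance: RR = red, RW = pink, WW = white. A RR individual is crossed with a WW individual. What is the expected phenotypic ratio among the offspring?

Punnett square for RR × WW:
Offspring genotypes: 4 RW
Phenotype counts: 4 pink
Ratio: all pink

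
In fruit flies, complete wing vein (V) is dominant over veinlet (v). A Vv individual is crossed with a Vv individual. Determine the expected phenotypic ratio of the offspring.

Punnett square for Vv × Vv:
Offspring genotypes: 1 VV, 2 Vv, 1 vv
complete: 3, veinlet: 1
Ratio: 3:1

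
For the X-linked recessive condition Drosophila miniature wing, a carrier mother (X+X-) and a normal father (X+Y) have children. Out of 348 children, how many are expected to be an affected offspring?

Cross: X+X- × X+Y
Offspring: 1 X+X+, 1 X+Y, 1 X+X-, 1 X-Y
Probability of an affected offspring: 1/4
Expected count = 1/4 × 348 = 87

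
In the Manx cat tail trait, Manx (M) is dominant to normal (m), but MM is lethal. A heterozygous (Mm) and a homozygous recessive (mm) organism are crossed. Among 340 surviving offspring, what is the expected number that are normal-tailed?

Cross: Mm × mm
Punnett square offspring (before lethality): 2 Mm, 2 mm
No MM offspring are produced in this cross.
normal-tailed: 2 out of 4 → fraction 1/2
Expected count = 1/2 × 340 = 170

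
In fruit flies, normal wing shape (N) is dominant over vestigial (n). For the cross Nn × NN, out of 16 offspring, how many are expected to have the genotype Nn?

Punnett square for Nn × NN:
Offspring genotypes: 2 NN, 2 Nn
Total offspring: 4
Count with target: 2
Probability: 2/4 = 1/2
Expected count = 1/2 × 16 = 8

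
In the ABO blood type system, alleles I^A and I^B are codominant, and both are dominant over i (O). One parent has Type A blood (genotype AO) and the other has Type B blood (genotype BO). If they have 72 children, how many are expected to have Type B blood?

Cross: AO × BO
Possible offspring genotypes: 1 AB, 1 AO, 1 BO, 1 OO
Blood type counts: 1 Type AB, 1 Type A, 1 Type B, 1 Type O
Probability of Type B: 1/4
Expected count = 1/4 × 72 = 18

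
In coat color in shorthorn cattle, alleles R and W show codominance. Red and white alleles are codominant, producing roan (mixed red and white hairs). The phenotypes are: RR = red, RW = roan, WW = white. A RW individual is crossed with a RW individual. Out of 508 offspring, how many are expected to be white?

Punnett square for RW × RW:
Offspring genotypes: 1 RR, 2 RW, 1 WW
Phenotype counts: 1 red, 2 roan, 1 white
white: 1 out of 4 → fraction 1/4
Expected count = 1/4 × 508 = 127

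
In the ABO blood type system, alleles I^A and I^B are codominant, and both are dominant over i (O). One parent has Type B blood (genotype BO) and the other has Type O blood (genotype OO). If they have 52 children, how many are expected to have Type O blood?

Cross: BO × OO
Possible offspring genotypes: 2 BO, 2 OO
Blood type counts: 2 Type B, 2 Type O
Probability of Type O: 2/4 = 1/2
Expected count = 1/2 × 52 = 26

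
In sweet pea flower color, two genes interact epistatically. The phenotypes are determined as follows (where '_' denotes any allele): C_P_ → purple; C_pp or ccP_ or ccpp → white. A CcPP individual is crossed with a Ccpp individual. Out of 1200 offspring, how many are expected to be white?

Cross: CcPP × Ccpp — consider each gene separately:
C gene: Cc × Cc → 1 CC, 2 Cc, 1 cc → 3 C_ : 1 cc (out of 4)
P gene: PP × pp → 4 Pp → 4 P_ (out of 4)
Genotype classes (out of 4 × 4 = 16): C_P_ = 3×4 = 12; ccP_ = 1×4 = 4
Apply the phenotype rules: C_P_ (12) → purple; ccP_ (4) → white
Phenotype counts (out of 16): 12 purple, 4 white
white: 4 out of 16 → fraction 1/4
Expected count = 1/4 × 1200 = 300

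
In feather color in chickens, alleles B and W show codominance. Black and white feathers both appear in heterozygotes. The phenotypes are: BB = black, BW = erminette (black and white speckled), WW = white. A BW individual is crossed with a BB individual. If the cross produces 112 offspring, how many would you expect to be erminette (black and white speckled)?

Punnett square for BW × BB:
Offspring genotypes: 2 BB, 2 BW
Phenotype counts: 2 black, 2 erminette (black and white speckled)
erminette (black and white speckled): 2 out of 4 → fraction 1/2
Expected count = 1/2 × 112 = 56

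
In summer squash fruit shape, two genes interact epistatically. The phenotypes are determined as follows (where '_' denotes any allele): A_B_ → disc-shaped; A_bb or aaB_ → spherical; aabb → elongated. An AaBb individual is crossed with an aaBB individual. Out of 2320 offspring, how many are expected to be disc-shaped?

Cross: AaBb × aaBB — consider each gene separately:
A gene: Aa × aa → 2 Aa, 2 aa → 2 A_ : 2 aa (out of 4)
B gene: Bb × BB → 2 BB, 2 Bb → 4 B_ (out of 4)
Genotype classes (out of 4 × 4 = 16): A_B_ = 2×4 = 8; aaB_ = 2×4 = 8
Apply the phenotype rules: A_B_ (8) → disc-shaped; aaB_ (8) → spherical
Phenotype counts (out of 16): 8 disc-shaped, 8 spherical
disc-shaped: 8 out of 16 → fraction 1/2
Expected count = 1/2 × 2320 = 1160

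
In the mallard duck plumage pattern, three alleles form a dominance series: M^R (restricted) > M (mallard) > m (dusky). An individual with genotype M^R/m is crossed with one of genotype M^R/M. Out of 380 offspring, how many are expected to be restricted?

Cross: M^R/m × M^R/M
Allele dominance: M^R > M > m
Offspring genotypes: 1 M^R/M^R, 1 M^R/M, 1 M^R/m, 1 M/m
Phenotype counts: 3 restricted, 1 mallard
restricted: 3 out of 4 → fraction 3/4
Expected count = 3/4 × 380 = 285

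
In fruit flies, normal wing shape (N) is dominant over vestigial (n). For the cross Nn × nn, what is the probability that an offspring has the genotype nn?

Punnett square for Nn × nn:
Offspring genotypes: 2 Nn, 2 nn
Total offspring: 4
Count with target: 2
Probability: 2/4 = 1/2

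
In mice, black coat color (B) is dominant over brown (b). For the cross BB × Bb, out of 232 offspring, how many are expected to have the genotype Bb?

Punnett square for BB × Bb:
Offspring genotypes: 2 BB, 2 Bb
Total offspring: 4
Count with target: 2
Probability: 2/4 = 1/2
Expected count = 1/2 × 232 = 116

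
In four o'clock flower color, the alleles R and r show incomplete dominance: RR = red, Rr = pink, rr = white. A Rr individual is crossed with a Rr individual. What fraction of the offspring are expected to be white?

Punnett square for Rr × Rr:
Offspring genotypes: 1 RR, 2 Rr, 1 rr
Phenotype counts: 1 red, 2 pink, 1 white
white: 1 out of 4
Probability: 1/4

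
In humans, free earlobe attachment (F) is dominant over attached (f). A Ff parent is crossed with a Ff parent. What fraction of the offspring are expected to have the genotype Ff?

Punnett square for Ff × Ff:
Offspring genotypes: 1 FF, 2 Ff, 1 ff
Total offspring: 4
Count with target: 2
Probability: 2/4 = 1/2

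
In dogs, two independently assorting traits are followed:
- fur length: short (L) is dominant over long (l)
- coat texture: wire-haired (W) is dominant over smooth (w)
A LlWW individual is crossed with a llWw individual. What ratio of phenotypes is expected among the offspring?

Dihybrid cross LlWW × llWw — consider each gene separately:
fur length: Ll × ll → 2 Ll, 2 ll → 2 L_ : 2 ll (out of 4)
coat texture: WW × Ww → 2 WW, 2 Ww → 4 W_ (out of 4)
Combine (counts out of 4 × 4 = 16): short/wire-haired (L_W_) = 2×4 = 8; long/wire-haired (llW_) = 2×4 = 8
Phenotype counts (out of 16): 8 short/wire-haired, 8 long/wire-haired
Ratio: 1 short/wire-haired : 1 long/wire-haired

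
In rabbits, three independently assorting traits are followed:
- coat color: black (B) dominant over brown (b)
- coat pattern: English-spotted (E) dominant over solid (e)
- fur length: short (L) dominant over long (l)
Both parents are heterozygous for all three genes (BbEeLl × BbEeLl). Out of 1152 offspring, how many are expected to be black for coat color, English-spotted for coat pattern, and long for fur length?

Trihybrid cross: BbEeLl × BbEeLl
Each trait segregates independently with a 3:1 phenotypic ratio, so each gene contributes 3/4 (dominant) or 1/4 (recessive).
Target: black (coat color), English-spotted (coat pattern), long (fur length)
Probability = product of independent per-trait probabilities
= 3/4 × 3/4 × 1/4 = 9/64
Expected count = 9/64 × 1152 = 162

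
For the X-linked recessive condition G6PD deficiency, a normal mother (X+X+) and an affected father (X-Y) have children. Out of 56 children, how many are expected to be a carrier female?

Cross: X+X+ × X-Y
Offspring: 2 X+X-, 2 X+Y
Probability of a carrier female: 2/4 = 1/2
Expected count = 1/2 × 56 = 28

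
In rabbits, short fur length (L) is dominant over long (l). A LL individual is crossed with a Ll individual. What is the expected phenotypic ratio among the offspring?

Punnett square for LL × Ll:
Offspring genotypes: 2 LL, 2 Ll
short: 4, long: 0
Ratio: all short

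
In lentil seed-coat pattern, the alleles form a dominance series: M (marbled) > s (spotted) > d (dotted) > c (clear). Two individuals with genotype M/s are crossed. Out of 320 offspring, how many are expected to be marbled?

Cross: M/s × M/s
Allele dominance: M > s > d > c
Offspring genotypes: 1 M/M, 2 M/s, 1 s/s
Phenotype counts: 3 marbled, 1 spotted
marbled: 3 out of 4 → fraction 3/4
Expected count = 3/4 × 320 = 240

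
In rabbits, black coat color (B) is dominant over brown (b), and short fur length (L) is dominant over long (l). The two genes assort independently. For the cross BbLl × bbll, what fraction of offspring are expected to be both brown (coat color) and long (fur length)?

Dihybrid cross BbLl × bbll — consider each gene separately:
coat color: Bb × bb → 2 Bb, 2 bb → 2 B_ : 2 bb (out of 4)
fur length: Ll × ll → 2 Ll, 2 ll → 2 L_ : 2 ll (out of 4)
Looking for: brown (bb) and long (ll)
P(brown) = 2/4, P(long) = 2/4
P(both) = 2/4 × 2/4 = 4/16 = 1/4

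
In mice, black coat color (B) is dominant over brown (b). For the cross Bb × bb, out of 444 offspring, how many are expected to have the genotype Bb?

Punnett square for Bb × bb:
Offspring genotypes: 2 Bb, 2 bb
Total offspring: 4
Count with target: 2
Probability: 2/4 = 1/2
Expected count = 1/2 × 444 = 222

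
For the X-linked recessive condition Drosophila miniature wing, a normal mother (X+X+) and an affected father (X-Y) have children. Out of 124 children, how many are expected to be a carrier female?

Cross: X+X+ × X-Y
Offspring: 2 X+X-, 2 X+Y
Probability of a carrier female: 2/4 = 1/2
Expected count = 1/2 × 124 = 62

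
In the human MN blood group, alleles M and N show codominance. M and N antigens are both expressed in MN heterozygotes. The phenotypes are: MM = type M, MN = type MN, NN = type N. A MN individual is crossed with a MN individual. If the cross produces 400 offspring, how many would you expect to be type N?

Punnett square for MN × MN:
Offspring genotypes: 1 MM, 2 MN, 1 NN
Phenotype counts: 1 type M, 2 type MN, 1 type N
type N: 1 out of 4 → fraction 1/4
Expected count = 1/4 × 400 = 100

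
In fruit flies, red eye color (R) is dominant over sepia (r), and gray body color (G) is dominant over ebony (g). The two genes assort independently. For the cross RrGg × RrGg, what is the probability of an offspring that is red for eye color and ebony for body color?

Dihybrid cross RrGg × RrGg — consider each gene separately:
eye color: Rr × Rr → 1 RR, 2 Rr, 1 rr → 3 R_ : 1 rr (out of 4)
body color: Gg × Gg → 1 GG, 2 Gg, 1 gg → 3 G_ : 1 gg (out of 4)
Looking for: red (R_) and ebony (gg)
P(red) = 3/4, P(ebony) = 1/4
P(both) = 3/4 × 1/4 = 3/16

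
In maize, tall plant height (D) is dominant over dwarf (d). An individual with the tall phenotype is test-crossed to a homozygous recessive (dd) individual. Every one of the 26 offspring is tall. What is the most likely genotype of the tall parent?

Test cross: ? × dd
All offspring are tall.
If the unknown parent were heterozygous (Dd), about half of 26 offspring would be dwarf; none are. The unknown parent is most likely homozygous dominant (DD).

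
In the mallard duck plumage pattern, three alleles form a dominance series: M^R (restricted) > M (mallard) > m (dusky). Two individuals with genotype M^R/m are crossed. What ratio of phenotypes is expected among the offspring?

Cross: M^R/m × M^R/m
Allele dominance: M^R > M > m
Offspring genotypes: 1 M^R/M^R, 2 M^R/m, 1 m/m
Phenotype counts: 3 restricted, 1 dusky
Ratio: 3 restricted : 1 dusky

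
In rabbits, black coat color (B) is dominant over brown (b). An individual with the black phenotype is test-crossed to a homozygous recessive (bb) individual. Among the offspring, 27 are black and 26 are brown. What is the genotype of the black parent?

Test cross: ? × bb
Offspring: 27 black, 26 brown — approximately 1:1.
A 1:1 ratio in a test cross indicates the unknown parent is heterozygous (Bb).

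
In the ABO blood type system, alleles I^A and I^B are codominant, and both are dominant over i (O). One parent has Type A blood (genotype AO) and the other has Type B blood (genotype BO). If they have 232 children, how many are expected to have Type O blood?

Cross: AO × BO
Possible offspring genotypes: 1 AB, 1 AO, 1 BO, 1 OO
Blood type counts: 1 Type AB, 1 Type A, 1 Type B, 1 Type O
Probability of Type O: 1/4
Expected count = 1/4 × 232 = 58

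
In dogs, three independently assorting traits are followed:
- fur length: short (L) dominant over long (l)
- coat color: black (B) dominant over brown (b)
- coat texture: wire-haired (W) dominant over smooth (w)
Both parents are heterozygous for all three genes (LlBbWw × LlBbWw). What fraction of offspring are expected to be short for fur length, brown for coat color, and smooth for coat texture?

Trihybrid cross: LlBbWw × LlBbWw
Each trait segregates independently with a 3:1 phenotypic ratio, so each gene contributes 3/4 (dominant) or 1/4 (recessive).
Target: short (fur length), brown (coat color), smooth (coat texture)
Probability = product of independent per-trait probabilities
= 3/4 × 1/4 × 1/4 = 3/64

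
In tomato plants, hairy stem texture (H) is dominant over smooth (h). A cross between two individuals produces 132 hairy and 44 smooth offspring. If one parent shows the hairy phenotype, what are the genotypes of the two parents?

Observed offspring: 132 hairy, 44 smooth
The observed ratio simplifies to 3:1. Smooth (hh) offspring appear, so each parent must contribute one h allele. The parent stated to show hairy carries H, so it is Hh. The other parent is then either Hh or hh: Hh × hh would give a 1:1 split, whereas Hh × Hh gives 3:1 — matching the data. So both parents are heterozygous (Hh × Hh).
Parent genotypes: Hh × Hh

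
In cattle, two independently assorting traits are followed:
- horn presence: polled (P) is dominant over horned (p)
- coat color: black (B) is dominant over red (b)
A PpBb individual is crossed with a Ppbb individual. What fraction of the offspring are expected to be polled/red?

Dihybrid cross PpBb × Ppbb — consider each gene separately:
horn presence: Pp × Pp → 1 PP, 2 Pp, 1 pp → 3 P_ : 1 pp (out of 4)
coat color: Bb × bb → 2 Bb, 2 bb → 2 B_ : 2 bb (out of 4)
Combine (counts out of 4 × 4 = 16): polled/black (P_B_) = 3×2 = 6; polled/red (P_bb) = 3×2 = 6; horned/black (ppB_) = 1×2 = 2; horned/red (ppbb) = 1×2 = 2
Phenotype counts (out of 16): 6 polled/black, 6 polled/red, 2 horned/black, 2 horned/red
polled/red: 6 out of 16
Probability: 6/16 = 3/8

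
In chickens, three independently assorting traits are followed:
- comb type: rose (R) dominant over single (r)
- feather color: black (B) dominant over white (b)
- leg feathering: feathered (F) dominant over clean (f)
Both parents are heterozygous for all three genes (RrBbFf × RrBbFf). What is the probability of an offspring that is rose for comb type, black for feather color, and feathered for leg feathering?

Trihybrid cross: RrBbFf × RrBbFf
Each trait segregates independently with a 3:1 phenotypic ratio, so each gene contributes 3/4 (dominant) or 1/4 (recessive).
Target: rose (comb type), black (feather color), feathered (leg feathering)
Probability = product of independent per-trait probabilities
= 3/4 × 3/4 × 3/4 = 27/64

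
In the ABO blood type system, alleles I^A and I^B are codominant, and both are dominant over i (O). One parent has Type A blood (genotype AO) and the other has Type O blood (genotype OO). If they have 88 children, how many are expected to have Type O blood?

Cross: AO × OO
Possible offspring genotypes: 2 AO, 2 OO
Blood type counts: 2 Type A, 2 Type O
Probability of Type O: 2/4 = 1/2
Expected count = 1/2 × 88 = 44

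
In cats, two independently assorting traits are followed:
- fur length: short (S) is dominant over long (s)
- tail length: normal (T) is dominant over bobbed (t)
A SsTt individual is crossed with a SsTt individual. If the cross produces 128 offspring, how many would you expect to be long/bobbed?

Dihybrid cross SsTt × SsTt — consider each gene separately:
fur length: Ss × Ss → 1 SS, 2 Ss, 1 ss → 3 S_ : 1 ss (out of 4)
tail length: Tt × Tt → 1 TT, 2 Tt, 1 tt → 3 T_ : 1 tt (out of 4)
Combine (counts out of 4 × 4 = 16): short/normal (S_T_) = 3×3 = 9; short/bobbed (S_tt) = 3×1 = 3; long/normal (ssT_) = 1×3 = 3; long/bobbed (sstt) = 1×1 = 1
Phenotype counts (out of 16): 9 short/normal, 3 short/bobbed, 3 long/normal, 1 long/bobbed
long/bobbed: 1 out of 16 → fraction 1/16
Expected count = 1/16 × 128 = 8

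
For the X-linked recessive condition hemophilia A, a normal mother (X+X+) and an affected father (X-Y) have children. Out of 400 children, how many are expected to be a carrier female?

Cross: X+X+ × X-Y
Offspring: 2 X+X-, 2 X+Y
Probability of a carrier female: 2/4 = 1/2
Expected count = 1/2 × 400 = 200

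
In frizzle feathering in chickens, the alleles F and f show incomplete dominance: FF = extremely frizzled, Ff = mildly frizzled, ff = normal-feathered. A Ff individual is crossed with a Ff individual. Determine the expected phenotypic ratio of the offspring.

Punnett square for Ff × Ff:
Offspring genotypes: 1 FF, 2 Ff, 1 ff
Phenotype counts: 1 extremely frizzled, 2 mildly frizzled, 1 normal-feathered
Ratio: 1 extremely frizzled : 2 mildly frizzled : 1 normal-feathered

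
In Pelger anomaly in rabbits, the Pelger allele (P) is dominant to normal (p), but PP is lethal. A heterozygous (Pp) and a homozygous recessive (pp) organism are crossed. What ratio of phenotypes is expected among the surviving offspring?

Cross: Pp × pp
Punnett square offspring (before lethality): 2 Pp, 2 pp
No PP offspring are produced in this cross.
Ratio: 1 Pelger : 1 normal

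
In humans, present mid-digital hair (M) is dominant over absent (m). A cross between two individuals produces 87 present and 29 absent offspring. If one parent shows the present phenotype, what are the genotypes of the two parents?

Observed offspring: 87 present, 29 absent
The observed ratio simplifies to 3:1. Absent (mm) offspring appear, so each parent must contribute one m allele. The parent stated to show present carries M, so it is Mm. The other parent is then either Mm or mm: Mm × mm would give a 1:1 split, whereas Mm × Mm gives 3:1 — matching the data. So both parents are heterozygous (Mm × Mm).
Parent genotypes: Mm × Mm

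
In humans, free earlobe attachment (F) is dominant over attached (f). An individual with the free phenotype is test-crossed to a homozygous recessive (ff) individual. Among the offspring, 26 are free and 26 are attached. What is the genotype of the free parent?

Test cross: ? × ff
Offspring: 26 free, 26 attached — approximately 1:1.
A 1:1 ratio in a test cross indicates the unknown parent is heterozygous (Ff).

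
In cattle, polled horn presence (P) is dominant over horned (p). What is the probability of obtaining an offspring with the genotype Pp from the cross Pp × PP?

Punnett square for Pp × PP:
Offspring genotypes: 2 PP, 2 Pp
Total offspring: 4
Count with target: 2
Probability: 2/4 = 1/2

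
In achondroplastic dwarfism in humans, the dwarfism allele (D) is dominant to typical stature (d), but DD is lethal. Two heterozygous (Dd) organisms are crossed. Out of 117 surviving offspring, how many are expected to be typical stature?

Cross: Dd × Dd
Punnett square offspring (before lethality): 1 DD, 2 Dd, 1 dd
The DD genotype is lethal (embryos die); surviving offspring: 2 Dd, 1 dd
typical stature: 1 out of 3 → fraction 1/3
Expected count = 1/3 × 117 = 39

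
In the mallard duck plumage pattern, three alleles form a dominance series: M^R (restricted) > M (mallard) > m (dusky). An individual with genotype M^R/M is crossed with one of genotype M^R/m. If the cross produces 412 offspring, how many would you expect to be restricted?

Cross: M^R/M × M^R/m
Allele dominance: M^R > M > m
Offspring genotypes: 1 M^R/M^R, 1 M^R/m, 1 M^R/M, 1 M/m
Phenotype counts: 3 restricted, 1 mallard
restricted: 3 out of 4 → fraction 3/4
Expected count = 3/4 × 412 = 309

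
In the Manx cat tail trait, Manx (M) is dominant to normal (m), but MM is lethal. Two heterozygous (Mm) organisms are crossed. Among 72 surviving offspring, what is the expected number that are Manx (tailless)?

Cross: Mm × Mm
Punnett square offspring (before lethality): 1 MM, 2 Mm, 1 mm
The MM genotype is lethal (embryos die); surviving offspring: 2 Mm, 1 mm
Manx (tailless): 2 out of 3 → fraction 2/3
Expected count = 2/3 × 72 = 48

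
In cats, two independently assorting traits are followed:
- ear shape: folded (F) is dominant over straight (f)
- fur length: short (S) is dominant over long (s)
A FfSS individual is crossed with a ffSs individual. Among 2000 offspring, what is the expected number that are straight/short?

Dihybrid cross FfSS × ffSs — consider each gene separately:
ear shape: Ff × ff → 2 Ff, 2 ff → 2 F_ : 2 ff (out of 4)
fur length: SS × Ss → 2 SS, 2 Ss → 4 S_ (out of 4)
Combine (counts out of 4 × 4 = 16): folded/short (F_S_) = 2×4 = 8; straight/short (ffS_) = 2×4 = 8
Phenotype counts (out of 16): 8 folded/short, 8 straight/short
straight/short: 8 out of 16 → fraction 1/2
Expected count = 1/2 × 2000 = 1000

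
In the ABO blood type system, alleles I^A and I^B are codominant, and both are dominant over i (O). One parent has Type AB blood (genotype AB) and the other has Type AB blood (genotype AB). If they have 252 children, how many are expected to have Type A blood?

Cross: AB × AB
Possible offspring genotypes: 1 AA, 2 AB, 1 BB
Blood type counts: 1 Type A, 2 Type AB, 1 Type B
Probability of Type A: 1/4
Expected count = 1/4 × 252 = 63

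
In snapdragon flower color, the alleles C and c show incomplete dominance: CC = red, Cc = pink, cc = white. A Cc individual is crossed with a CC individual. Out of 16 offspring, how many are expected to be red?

Punnett square for Cc × CC:
Offspring genotypes: 2 CC, 2 Cc
Phenotype counts: 2 red, 2 pink
red: 2 out of 4 → fraction 1/2
Expected count = 1/2 × 16 = 8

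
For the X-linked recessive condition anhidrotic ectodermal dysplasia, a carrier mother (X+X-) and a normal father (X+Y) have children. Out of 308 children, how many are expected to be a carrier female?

Cross: X+X- × X+Y
Offspring: 1 X+X+, 1 X+Y, 1 X+X-, 1 X-Y
Probability of a carrier female: 1/4
Expected count = 1/4 × 308 = 77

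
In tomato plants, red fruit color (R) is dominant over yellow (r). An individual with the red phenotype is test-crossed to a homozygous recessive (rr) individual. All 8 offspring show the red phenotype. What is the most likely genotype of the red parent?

Test cross: ? × rr
All offspring are red.
If the unknown parent were heterozygous (Rr), about half of 8 offspring would be yellow; none are. The unknown parent is most likely homozygous dominant (RR).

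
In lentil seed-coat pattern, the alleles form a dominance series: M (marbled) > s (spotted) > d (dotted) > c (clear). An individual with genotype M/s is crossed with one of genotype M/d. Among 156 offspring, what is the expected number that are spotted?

Cross: M/s × M/d
Allele dominance: M > s > d > c
Offspring genotypes: 1 M/M, 1 M/d, 1 M/s, 1 s/d
Phenotype counts: 3 marbled, 1 spotted
spotted: 1 out of 4 → fraction 1/4
Expected count = 1/4 × 156 = 39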